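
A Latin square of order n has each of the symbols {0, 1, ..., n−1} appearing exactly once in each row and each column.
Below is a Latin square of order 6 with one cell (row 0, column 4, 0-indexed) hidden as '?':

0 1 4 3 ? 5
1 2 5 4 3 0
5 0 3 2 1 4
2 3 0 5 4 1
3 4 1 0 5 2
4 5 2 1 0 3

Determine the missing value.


Row 0 contains symbols [0, 1, 3, 4, 5] — missing [2].
Column 4 contains symbols [0, 1, 3, 4, 5] — missing [2].
The missing symbol must appear in both missing sets; intersection = [2].
Therefore the hidden value is 2.

Missing value = 2.


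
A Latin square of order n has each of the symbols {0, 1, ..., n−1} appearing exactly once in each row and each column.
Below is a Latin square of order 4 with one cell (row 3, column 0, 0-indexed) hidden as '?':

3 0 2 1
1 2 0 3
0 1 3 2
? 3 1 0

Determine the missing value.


Row 3 contains symbols [0, 1, 3] — missing [2].
Column 0 contains symbols [0, 1, 3] — missing [2].
The missing symbol must appear in both missing sets; intersection = [2].
Therefore the hidden value is 2.

Missing value = 2.


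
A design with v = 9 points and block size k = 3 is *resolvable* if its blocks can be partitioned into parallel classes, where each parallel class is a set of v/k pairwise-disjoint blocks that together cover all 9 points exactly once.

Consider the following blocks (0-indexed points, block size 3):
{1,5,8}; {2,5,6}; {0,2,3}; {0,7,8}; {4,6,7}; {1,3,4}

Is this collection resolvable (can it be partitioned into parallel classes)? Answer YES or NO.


v = 9, block size k = 3, number of blocks = 6.
For resolvability, blocks must partition into parallel classes of size v/k = 3.
Total blocks must therefore be a multiple of 3: 6 = 3·2 + 0 ⇒ divisible ✓.
Greedy packing gives 2 candidate class(es). Each should be a full parallel class (size 3, covers all 9 points).
  Class 1 (3 blocks): {1,5,8}; {0,2,3}; {4,6,7}. Points covered: [0, 1, 2, 3, 4, 5, 6, 7, 8].
  Class 2 (3 blocks): {2,5,6}; {0,7,8}; {1,3,4}. Points covered: [0, 1, 2, 3, 4, 5, 6, 7, 8].
All classes full (size 3)? YES. All classes cover every point? YES.
Resolvable? YES.

YES


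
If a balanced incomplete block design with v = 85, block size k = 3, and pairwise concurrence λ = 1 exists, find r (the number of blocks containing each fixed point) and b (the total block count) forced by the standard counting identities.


Any 2-(v, k, λ) BIBD satisfies two necessary conditions:
  (i)  Each point sits in r blocks, and counting incidences through any fixed point gives r(k − 1) = λ(v − 1), so r = λ(v − 1)/(k − 1).
  (ii) Total incidences bk = vr, so b = vr/k.
Step 1: r = λ(v − 1)/(k − 1) = 1·(85 − 1)/(3 − 1) = 1·84/2 = 84/2 = 42.
Step 2: b = vr/k = 85·42/3 = 3570/3 = 1190.
Check integrality: r = 42 ∈ Z ✓, b = 1190 ∈ Z ✓.
(These identities are necessary conditions: they determine r and b for any design with these parameters, but do not by themselves prove that one exists.)

r = 42, b = 1190.


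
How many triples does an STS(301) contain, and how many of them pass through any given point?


An STS(v) is a 2-(v, 3, 1) BIBD: block size k = 3, λ = 1.
Replication: r(k − 1) = λ(v − 1) ⇒ r·2 = 301 − 1 = 300 ⇒ r = 150.
Block count: bk = vr ⇒ b·3 = 301·150 = 45150 ⇒ b = 15050.
(Check via b = v(v − 1)/6 = 301·300/6 = 90300/6 = 15050.)

r = 150, b = 15050.


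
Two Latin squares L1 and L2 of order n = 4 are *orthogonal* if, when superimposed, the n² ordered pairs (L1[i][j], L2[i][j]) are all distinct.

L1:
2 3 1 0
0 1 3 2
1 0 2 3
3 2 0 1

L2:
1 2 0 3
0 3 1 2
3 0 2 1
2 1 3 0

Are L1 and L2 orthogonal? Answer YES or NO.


Form the n² = 16 superimposed pairs (L1[i][j], L2[i][j]), row by row (rows and columns indexed from 0):
row 0: (2,1) (3,2) (1,0) (0,3)
row 1: (0,0) (1,3) (3,1) (2,2)
row 2: (1,3) (0,0) (2,2) (3,1)
row 3: (3,2) (2,1) (0,3) (1,0)
Orthogonality requires all 16 pairs distinct.
But the pair (1,3) repeats: cell (1,1) has L1 = 1, L2 = 3, and cell (2,0) has L1 = 1, L2 = 3.
A repeated pair means some other pair never occurs (only 8 distinct pairs out of 16), so the squares are not orthogonal.
Conclusion: NO.

NO


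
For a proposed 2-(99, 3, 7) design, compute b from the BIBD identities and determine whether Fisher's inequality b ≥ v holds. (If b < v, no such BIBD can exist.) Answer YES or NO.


r = λ(v − 1)/(k − 1) = 7·98/2 = 343.
b = vr/k = 99·343/3 = 11319.
Fisher's inequality: b ≥ v ⇔ 11319 ≥ 99? YES.

YES


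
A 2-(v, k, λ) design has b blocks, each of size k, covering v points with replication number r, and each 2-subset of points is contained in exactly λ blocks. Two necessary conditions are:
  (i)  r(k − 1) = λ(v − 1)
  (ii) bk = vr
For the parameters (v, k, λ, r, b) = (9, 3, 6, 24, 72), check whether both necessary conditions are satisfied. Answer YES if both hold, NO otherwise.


Condition (i): r(k − 1) = 24·2 = 48; λ(v − 1) = 6·8 = 48. Match? YES.
Condition (ii): bk = 72·3 = 216; vr = 9·24 = 216. Match? YES.
Both conditions hold? YES.

YES


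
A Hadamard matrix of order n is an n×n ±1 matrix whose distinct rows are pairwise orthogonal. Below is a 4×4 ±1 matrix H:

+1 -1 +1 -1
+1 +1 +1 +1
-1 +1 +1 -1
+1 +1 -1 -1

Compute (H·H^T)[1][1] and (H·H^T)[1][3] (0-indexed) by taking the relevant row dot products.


Row 1 of H: [1, 1, 1, 1].
Row 3 of H: [1, 1, -1, -1].
(H·H^T)[1][1] = Σ_j H[1][j]·H[1][j] = (1)² + (1)² + (1)² + (1)² = 1 + 1 + 1 + 1 = 4.
(H·H^T)[1][3] = Σ_j H[1][j]·H[3][j] = (1)·(1) + (1)·(1) + (1)·(-1) + (1)·(-1) = 1 + 1 + -1 + -1 = 0.
So rows 1 and 3 are orthogonal; the diagonal entry equals n = 4.

(1,1) entry = 4; (1,3) entry = 0.


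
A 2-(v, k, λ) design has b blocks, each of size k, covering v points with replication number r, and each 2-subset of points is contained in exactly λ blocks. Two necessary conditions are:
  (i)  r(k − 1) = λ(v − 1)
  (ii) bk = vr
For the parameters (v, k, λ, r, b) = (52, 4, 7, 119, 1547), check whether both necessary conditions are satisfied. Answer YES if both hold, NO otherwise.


Condition (i): r(k − 1) = 119·3 = 357; λ(v − 1) = 7·51 = 357. Match? YES.
Condition (ii): bk = 1547·4 = 6188; vr = 52·119 = 6188. Match? YES.
Both conditions hold? YES.

YES


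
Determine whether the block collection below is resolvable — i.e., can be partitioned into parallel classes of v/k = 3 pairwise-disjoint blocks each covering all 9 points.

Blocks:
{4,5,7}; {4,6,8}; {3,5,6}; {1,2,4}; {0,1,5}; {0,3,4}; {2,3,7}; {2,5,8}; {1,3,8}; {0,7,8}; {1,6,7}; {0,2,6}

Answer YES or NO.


v = 9, block size k = 3, number of blocks = 12.
For resolvability, blocks must partition into parallel classes of size v/k = 3.
Total blocks must therefore be a multiple of 3: 12 = 3·4 + 0 ⇒ divisible ✓.
Greedy packing gives 4 candidate class(es). Each should be a full parallel class (size 3, covers all 9 points).
  Class 1 (3 blocks): {4,5,7}; {1,3,8}; {0,2,6}. Points covered: [0, 1, 2, 3, 4, 5, 6, 7, 8].
  Class 2 (3 blocks): {4,6,8}; {0,1,5}; {2,3,7}. Points covered: [0, 1, 2, 3, 4, 5, 6, 7, 8].
  Class 3 (3 blocks): {3,5,6}; {1,2,4}; {0,7,8}. Points covered: [0, 1, 2, 3, 4, 5, 6, 7, 8].
  Class 4 (3 blocks): {0,3,4}; {2,5,8}; {1,6,7}. Points covered: [0, 1, 2, 3, 4, 5, 6, 7, 8].
All classes full (size 3)? YES. All classes cover every point? YES.
Resolvable? YES.

YES


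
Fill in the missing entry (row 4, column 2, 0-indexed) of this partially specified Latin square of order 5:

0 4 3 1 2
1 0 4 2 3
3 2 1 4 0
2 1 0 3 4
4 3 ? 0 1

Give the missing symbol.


Row 4 contains symbols [0, 1, 3, 4] — missing [2].
Column 2 contains symbols [0, 1, 3, 4] — missing [2].
The missing symbol must appear in both missing sets; intersection = [2].
Therefore the hidden value is 2.

Missing value = 2.


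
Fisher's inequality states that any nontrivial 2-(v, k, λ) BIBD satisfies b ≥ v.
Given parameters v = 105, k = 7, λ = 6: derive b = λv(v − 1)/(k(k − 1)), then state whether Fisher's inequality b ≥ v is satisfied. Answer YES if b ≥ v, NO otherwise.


r = λ(v − 1)/(k − 1) = 6·104/6 = 104.
b = vr/k = 105·104/7 = 1560.
Fisher's inequality: b ≥ v ⇔ 1560 ≥ 105? YES.

YES


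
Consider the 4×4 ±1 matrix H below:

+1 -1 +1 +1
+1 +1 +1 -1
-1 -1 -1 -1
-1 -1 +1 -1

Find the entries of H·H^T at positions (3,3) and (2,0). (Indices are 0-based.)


Row 0 of H: [1, -1, 1, 1].
Row 2 of H: [-1, -1, -1, -1].
Row 3 of H: [-1, -1, 1, -1].
(H·H^T)[3][3] = Σ_j H[3][j]·H[3][j] = (-1)² + (-1)² + (1)² + (-1)² = 1 + 1 + 1 + 1 = 4.
(H·H^T)[2][0] = Σ_j H[2][j]·H[0][j] = (-1)·(1) + (-1)·(-1) + (-1)·(1) + (-1)·(1) = -1 + 1 + -1 + -1 = -2.
Rows 2 and 0 are not orthogonal (dot product = -2 ≠ 0), so H is not a Hadamard matrix.

(3,3) entry = 4; (2,0) entry = -2.


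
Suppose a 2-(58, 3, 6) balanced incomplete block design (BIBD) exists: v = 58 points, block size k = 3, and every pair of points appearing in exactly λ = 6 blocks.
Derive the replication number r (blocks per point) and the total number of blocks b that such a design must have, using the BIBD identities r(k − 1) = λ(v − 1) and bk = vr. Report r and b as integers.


Any 2-(v, k, λ) BIBD satisfies two necessary conditions:
  (i)  Each point sits in r blocks, and counting incidences through any fixed point gives r(k − 1) = λ(v − 1), so r = λ(v − 1)/(k − 1).
  (ii) Total incidences bk = vr, so b = vr/k.
Step 1: r = λ(v − 1)/(k − 1) = 6·(58 − 1)/(3 − 1) = 6·57/2 = 342/2 = 171.
Step 2: b = vr/k = 58·171/3 = 9918/3 = 3306.
Check integrality: r = 171 ∈ Z ✓, b = 3306 ∈ Z ✓.
(These identities are necessary conditions: they determine r and b for any design with these parameters, but do not by themselves prove that one exists.)

r = 171, b = 3306.


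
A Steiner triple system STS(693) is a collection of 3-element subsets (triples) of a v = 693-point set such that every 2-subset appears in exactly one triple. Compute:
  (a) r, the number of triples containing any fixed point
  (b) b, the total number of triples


An STS(v) is a 2-(v, 3, 1) BIBD: block size k = 3, λ = 1.
Replication: r(k − 1) = λ(v − 1) ⇒ r·2 = 693 − 1 = 692 ⇒ r = 346.
Block count: bk = vr ⇒ b·3 = 693·346 = 239778 ⇒ b = 79926.

r = 346, b = 79926.


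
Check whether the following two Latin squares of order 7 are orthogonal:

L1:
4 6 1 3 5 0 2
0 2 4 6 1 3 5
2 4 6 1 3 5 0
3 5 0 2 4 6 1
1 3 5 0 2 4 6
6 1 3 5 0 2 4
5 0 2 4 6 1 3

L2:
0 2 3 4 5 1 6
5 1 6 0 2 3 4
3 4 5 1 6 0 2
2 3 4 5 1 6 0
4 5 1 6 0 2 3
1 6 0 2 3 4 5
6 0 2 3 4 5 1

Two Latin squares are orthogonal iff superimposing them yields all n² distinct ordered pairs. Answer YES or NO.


Form the n² = 49 superimposed pairs (L1[i][j], L2[i][j]), row by row (rows and columns indexed from 0):
row 0: (4,0) (6,2) (1,3) (3,4) (5,5) (0,1) (2,6)
row 1: (0,5) (2,1) (4,6) (6,0) (1,2) (3,3) (5,4)
row 2: (2,3) (4,4) (6,5) (1,1) (3,6) (5,0) (0,2)
row 3: (3,2) (5,3) (0,4) (2,5) (4,1) (6,6) (1,0)
row 4: (1,4) (3,5) (5,1) (0,6) (2,0) (4,2) (6,3)
row 5: (6,1) (1,6) (3,0) (5,2) (0,3) (2,4) (4,5)
row 6: (5,6) (0,0) (2,2) (4,3) (6,4) (1,5) (3,1)
Orthogonality requires all 49 pairs distinct.
Check by first coordinate: for each symbol s of L1, list the L2 entries in the n cells where L1 = s; they must all differ.
  L1 = 0: L2 entries (in reading order) 1, 5, 2, 4, 6, 3, 0 — all 7 distinct ✓
  L1 = 1: L2 entries (in reading order) 3, 2, 1, 0, 4, 6, 5 — all 7 distinct ✓
  L1 = 2: L2 entries (in reading order) 6, 1, 3, 5, 0, 4, 2 — all 7 distinct ✓
  L1 = 3: L2 entries (in reading order) 4, 3, 6, 2, 5, 0, 1 — all 7 distinct ✓
  L1 = 4: L2 entries (in reading order) 0, 6, 4, 1, 2, 5, 3 — all 7 distinct ✓
  L1 = 5: L2 entries (in reading order) 5, 4, 0, 3, 1, 2, 6 — all 7 distinct ✓
  L1 = 6: L2 entries (in reading order) 2, 0, 5, 6, 3, 1, 4 — all 7 distinct ✓
Every symbol of L1 meets every symbol of L2 exactly once, so all 49 pairs are distinct (49 of 49).
Conclusion: YES.

YES


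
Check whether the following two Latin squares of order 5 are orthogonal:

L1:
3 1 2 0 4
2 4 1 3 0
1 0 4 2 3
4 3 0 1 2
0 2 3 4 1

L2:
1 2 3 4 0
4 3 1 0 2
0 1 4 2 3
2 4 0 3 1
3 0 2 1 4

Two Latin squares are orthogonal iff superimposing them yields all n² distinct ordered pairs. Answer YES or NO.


Form the n² = 25 superimposed pairs (L1[i][j], L2[i][j]), row by row (rows and columns indexed from 0):
row 0: (3,1) (1,2) (2,3) (0,4) (4,0)
row 1: (2,4) (4,3) (1,1) (3,0) (0,2)
row 2: (1,0) (0,1) (4,4) (2,2) (3,3)
row 3: (4,2) (3,4) (0,0) (1,3) (2,1)
row 4: (0,3) (2,0) (3,2) (4,1) (1,4)
Orthogonality requires all 25 pairs distinct.
Check by first coordinate: for each symbol s of L1, list the L2 entries in the n cells where L1 = s; they must all differ.
  L1 = 0: L2 entries (in reading order) 4, 2, 1, 0, 3 — all 5 distinct ✓
  L1 = 1: L2 entries (in reading order) 2, 1, 0, 3, 4 — all 5 distinct ✓
  L1 = 2: L2 entries (in reading order) 3, 4, 2, 1, 0 — all 5 distinct ✓
  L1 = 3: L2 entries (in reading order) 1, 0, 3, 4, 2 — all 5 distinct ✓
  L1 = 4: L2 entries (in reading order) 0, 3, 4, 2, 1 — all 5 distinct ✓
Every symbol of L1 meets every symbol of L2 exactly once, so all 25 pairs are distinct (25 of 25).
Conclusion: YES.

YES


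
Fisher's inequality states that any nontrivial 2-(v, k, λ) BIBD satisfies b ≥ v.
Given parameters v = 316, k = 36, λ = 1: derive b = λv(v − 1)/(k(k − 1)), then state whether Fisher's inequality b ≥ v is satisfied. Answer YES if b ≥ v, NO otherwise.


r = λ(v − 1)/(k − 1) = 1·315/35 = 9.
b = vr/k = 316·9/36 = 79.
Fisher's inequality: b ≥ v ⇔ 79 ≥ 316? NO.

NO


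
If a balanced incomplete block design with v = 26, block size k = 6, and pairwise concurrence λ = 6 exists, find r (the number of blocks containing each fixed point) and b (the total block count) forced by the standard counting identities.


Any 2-(v, k, λ) BIBD satisfies two necessary conditions:
  (i)  Each point sits in r blocks, and counting incidences through any fixed point gives r(k − 1) = λ(v − 1), so r = λ(v − 1)/(k − 1).
  (ii) Total incidences bk = vr, so b = vr/k.
Step 1: r = λ(v − 1)/(k − 1) = 6·(26 − 1)/(6 − 1) = 6·25/5 = 150/5 = 30.
Step 2: b = vr/k = 26·30/6 = 780/6 = 130.
Check integrality: r = 30 ∈ Z ✓, b = 130 ∈ Z ✓.
(These identities are necessary conditions: they determine r and b for any design with these parameters, but do not by themselves prove that one exists.)

r = 30, b = 130.


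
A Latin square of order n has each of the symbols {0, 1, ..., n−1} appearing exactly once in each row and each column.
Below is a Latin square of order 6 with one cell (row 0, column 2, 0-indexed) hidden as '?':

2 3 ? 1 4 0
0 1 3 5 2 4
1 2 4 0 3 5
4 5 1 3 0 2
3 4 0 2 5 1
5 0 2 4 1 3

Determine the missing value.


Row 0 contains symbols [0, 1, 2, 3, 4] — missing [5].
Column 2 contains symbols [0, 1, 2, 3, 4] — missing [5].
The missing symbol must appear in both missing sets; intersection = [5].
Therefore the hidden value is 5.

Missing value = 5.


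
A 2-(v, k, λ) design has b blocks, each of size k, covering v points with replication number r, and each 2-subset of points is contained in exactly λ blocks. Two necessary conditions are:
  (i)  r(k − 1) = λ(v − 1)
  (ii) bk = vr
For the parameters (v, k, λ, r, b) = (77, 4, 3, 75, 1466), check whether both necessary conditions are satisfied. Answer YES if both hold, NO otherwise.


Condition (i): r(k − 1) = 75·3 = 225; λ(v − 1) = 3·76 = 228. Match? NO.
Condition (ii): bk = 1466·4 = 5864; vr = 77·75 = 5775. Match? NO.
Both conditions hold? NO.

NO


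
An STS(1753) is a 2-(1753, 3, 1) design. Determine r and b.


An STS(v) is a 2-(v, 3, 1) BIBD: block size k = 3, λ = 1.
Replication: r(k − 1) = λ(v − 1) ⇒ r·2 = 1753 − 1 = 1752 ⇒ r = 876.
Block count: bk = vr ⇒ b·3 = 1753·876 = 1535628 ⇒ b = 511876.
(Check via b = v(v − 1)/6 = 1753·1752/6 = 3071256/6 = 511876.)

r = 876, b = 511876.


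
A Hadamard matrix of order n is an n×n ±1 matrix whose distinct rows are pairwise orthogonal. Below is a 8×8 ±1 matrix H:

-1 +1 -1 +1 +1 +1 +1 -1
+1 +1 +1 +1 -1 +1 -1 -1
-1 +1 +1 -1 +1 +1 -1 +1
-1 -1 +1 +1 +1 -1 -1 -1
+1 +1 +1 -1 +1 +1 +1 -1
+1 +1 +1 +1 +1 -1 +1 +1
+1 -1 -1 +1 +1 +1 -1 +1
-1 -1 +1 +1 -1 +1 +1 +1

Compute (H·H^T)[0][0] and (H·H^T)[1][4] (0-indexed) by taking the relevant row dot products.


Row 0 of H: [-1, 1, -1, 1, 1, 1, 1, -1].
Row 1 of H: [1, 1, 1, 1, -1, 1, -1, -1].
Row 4 of H: [1, 1, 1, -1, 1, 1, 1, -1].
(H·H^T)[0][0] = Σ_j H[0][j]·H[0][j] = (-1)² + (1)² + (-1)² + (1)² + (1)² + (1)² + (1)² + (-1)² = 1 + 1 + 1 + 1 + 1 + 1 + 1 + 1 = 8.
(H·H^T)[1][4] = Σ_j H[1][j]·H[4][j] = (1)·(1) + (1)·(1) + (1)·(1) + (1)·(-1) + (-1)·(1) + (1)·(1) + (-1)·(1) + (-1)·(-1) = 1 + 1 + 1 + -1 + -1 + 1 + -1 + 1 = 2.
Rows 1 and 4 are not orthogonal (dot product = 2 ≠ 0), so H is not a Hadamard matrix.

(0,0) entry = 8; (1,4) entry = 2.


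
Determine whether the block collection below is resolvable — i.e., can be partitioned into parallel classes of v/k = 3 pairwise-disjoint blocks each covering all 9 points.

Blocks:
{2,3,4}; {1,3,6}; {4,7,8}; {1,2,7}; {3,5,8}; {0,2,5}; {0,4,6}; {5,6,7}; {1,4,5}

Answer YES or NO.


v = 9, block size k = 3, number of blocks = 9.
For resolvability, blocks must partition into parallel classes of size v/k = 3.
Total blocks must therefore be a multiple of 3: 9 = 3·3 + 0 ⇒ divisible ✓.
Consider block {2,3,4}. The only other block(s) in the collection disjoint from it are {5,6,7} — just 1 block(s). Any parallel class containing {2,3,4} would need 2 other blocks each disjoint from it, so no parallel class of size 3 can contain {2,3,4}.
Since every block must belong to some parallel class in a resolution, the collection cannot be partitioned into parallel classes.
Resolvable? NO.

NO


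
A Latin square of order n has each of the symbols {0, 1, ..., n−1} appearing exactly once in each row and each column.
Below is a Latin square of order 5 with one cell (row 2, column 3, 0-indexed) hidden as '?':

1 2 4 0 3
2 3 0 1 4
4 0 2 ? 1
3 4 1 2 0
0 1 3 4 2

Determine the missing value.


Row 2 contains symbols [0, 1, 2, 4] — missing [3].
Column 3 contains symbols [0, 1, 2, 4] — missing [3].
The missing symbol must appear in both missing sets; intersection = [3].
Therefore the hidden value is 3.

Missing value = 3.


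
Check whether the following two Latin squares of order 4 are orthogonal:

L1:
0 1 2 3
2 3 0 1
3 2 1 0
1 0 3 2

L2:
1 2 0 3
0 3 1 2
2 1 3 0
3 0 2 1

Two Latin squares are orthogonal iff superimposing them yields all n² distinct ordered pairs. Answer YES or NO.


Form the n² = 16 superimposed pairs (L1[i][j], L2[i][j]), row by row (rows and columns indexed from 0):
row 0: (0,1) (1,2) (2,0) (3,3)
row 1: (2,0) (3,3) (0,1) (1,2)
row 2: (3,2) (2,1) (1,3) (0,0)
row 3: (1,3) (0,0) (3,2) (2,1)
Orthogonality requires all 16 pairs distinct.
But the pair (2,0) repeats: cell (0,2) has L1 = 2, L2 = 0, and cell (1,0) has L1 = 2, L2 = 0.
A repeated pair means some other pair never occurs (only 8 distinct pairs out of 16), so the squares are not orthogonal.
Conclusion: NO.

NO


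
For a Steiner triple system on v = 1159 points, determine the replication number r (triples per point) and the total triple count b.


An STS(v) is a 2-(v, 3, 1) BIBD: block size k = 3, λ = 1.
Replication: r(k − 1) = λ(v − 1) ⇒ r·2 = 1159 − 1 = 1158 ⇒ r = 579.
Block count: bk = vr ⇒ b·3 = 1159·579 = 671061 ⇒ b = 223687.

r = 579, b = 223687.


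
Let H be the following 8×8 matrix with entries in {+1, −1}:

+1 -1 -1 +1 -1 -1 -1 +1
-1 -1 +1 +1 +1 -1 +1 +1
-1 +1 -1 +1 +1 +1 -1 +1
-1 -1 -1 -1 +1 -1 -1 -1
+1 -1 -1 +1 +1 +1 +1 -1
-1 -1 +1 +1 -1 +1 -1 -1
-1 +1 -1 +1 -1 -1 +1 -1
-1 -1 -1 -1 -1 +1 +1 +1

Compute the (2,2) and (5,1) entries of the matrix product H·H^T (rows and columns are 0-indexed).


Row 1 of H: [-1, -1, 1, 1, 1, -1, 1, 1].
Row 2 of H: [-1, 1, -1, 1, 1, 1, -1, 1].
Row 5 of H: [-1, -1, 1, 1, -1, 1, -1, -1].
(H·H^T)[2][2] = Σ_j H[2][j]·H[2][j] = (-1)² + (1)² + (-1)² + (1)² + (1)² + (1)² + (-1)² + (1)² = 1 + 1 + 1 + 1 + 1 + 1 + 1 + 1 = 8.
(H·H^T)[5][1] = Σ_j H[5][j]·H[1][j] = (-1)·(-1) + (-1)·(-1) + (1)·(1) + (1)·(1) + (-1)·(1) + (1)·(-1) + (-1)·(1) + (-1)·(1) = 1 + 1 + 1 + 1 + -1 + -1 + -1 + -1 = 0.
So rows 5 and 1 are orthogonal; the diagonal entry equals n = 8.

(2,2) entry = 8; (5,1) entry = 0.


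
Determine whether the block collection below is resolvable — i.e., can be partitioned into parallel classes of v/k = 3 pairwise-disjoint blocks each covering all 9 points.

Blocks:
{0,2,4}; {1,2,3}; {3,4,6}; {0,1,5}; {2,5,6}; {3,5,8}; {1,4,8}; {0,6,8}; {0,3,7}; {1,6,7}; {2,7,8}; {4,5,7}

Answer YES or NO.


v = 9, block size k = 3, number of blocks = 12.
For resolvability, blocks must partition into parallel classes of size v/k = 3.
Total blocks must therefore be a multiple of 3: 12 = 3·4 + 0 ⇒ divisible ✓.
Greedy packing gives 4 candidate class(es). Each should be a full parallel class (size 3, covers all 9 points).
  Class 1 (3 blocks): {0,2,4}; {3,5,8}; {1,6,7}. Points covered: [0, 1, 2, 3, 4, 5, 6, 7, 8].
  Class 2 (3 blocks): {1,2,3}; {0,6,8}; {4,5,7}. Points covered: [0, 1, 2, 3, 4, 5, 6, 7, 8].
  Class 3 (3 blocks): {3,4,6}; {0,1,5}; {2,7,8}. Points covered: [0, 1, 2, 3, 4, 5, 6, 7, 8].
  Class 4 (3 blocks): {2,5,6}; {1,4,8}; {0,3,7}. Points covered: [0, 1, 2, 3, 4, 5, 6, 7, 8].
All classes full (size 3)? YES. All classes cover every point? YES.
Resolvable? YES.

YES


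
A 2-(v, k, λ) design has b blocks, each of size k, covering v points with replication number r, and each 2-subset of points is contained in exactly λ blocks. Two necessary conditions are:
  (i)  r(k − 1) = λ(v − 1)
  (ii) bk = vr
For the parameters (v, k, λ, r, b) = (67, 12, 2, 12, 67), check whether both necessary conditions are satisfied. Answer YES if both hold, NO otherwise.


Condition (i): r(k − 1) = 12·11 = 132; λ(v − 1) = 2·66 = 132. Match? YES.
Condition (ii): bk = 67·12 = 804; vr = 67·12 = 804. Match? YES.
Both conditions hold? YES.

YES


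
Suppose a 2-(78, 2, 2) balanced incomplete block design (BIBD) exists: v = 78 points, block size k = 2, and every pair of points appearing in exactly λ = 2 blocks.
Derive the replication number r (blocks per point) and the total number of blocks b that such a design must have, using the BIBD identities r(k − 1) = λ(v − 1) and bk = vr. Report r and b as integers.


Any 2-(v, k, λ) BIBD satisfies two necessary conditions:
  (i)  Each point sits in r blocks, and counting incidences through any fixed point gives r(k − 1) = λ(v − 1), so r = λ(v − 1)/(k − 1).
  (ii) Total incidences bk = vr, so b = vr/k.
Step 1: r = λ(v − 1)/(k − 1) = 2·(78 − 1)/(2 − 1) = 2·77/1 = 154/1 = 154.
Step 2: b = vr/k = 78·154/2 = 12012/2 = 6006.
Check integrality: r = 154 ∈ Z ✓, b = 6006 ∈ Z ✓.
(These identities are necessary conditions: they determine r and b for any design with these parameters, but do not by themselves prove that one exists.)

r = 154, b = 6006.


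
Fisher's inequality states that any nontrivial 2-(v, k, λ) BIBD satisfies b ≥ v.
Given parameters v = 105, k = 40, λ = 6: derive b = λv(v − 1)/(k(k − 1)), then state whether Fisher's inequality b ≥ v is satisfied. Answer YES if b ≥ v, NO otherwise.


r = λ(v − 1)/(k − 1) = 6·104/39 = 16.
b = vr/k = 105·16/40 = 42.
Fisher's inequality: b ≥ v ⇔ 42 ≥ 105? NO.

NO


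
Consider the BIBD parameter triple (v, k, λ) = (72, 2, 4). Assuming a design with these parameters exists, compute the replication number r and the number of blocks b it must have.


Any 2-(v, k, λ) BIBD satisfies two necessary conditions:
  (i)  Each point sits in r blocks, and counting incidences through any fixed point gives r(k − 1) = λ(v − 1), so r = λ(v − 1)/(k − 1).
  (ii) Total incidences bk = vr, so b = vr/k.
Step 1: r = λ(v − 1)/(k − 1) = 4·(72 − 1)/(2 − 1) = 4·71/1 = 284/1 = 284.
Step 2: b = vr/k = 72·284/2 = 20448/2 = 10224.
Check integrality: r = 284 ∈ Z ✓, b = 10224 ∈ Z ✓.
(These identities are necessary conditions: they determine r and b for any design with these parameters, but do not by themselves prove that one exists.)

r = 284, b = 10224.


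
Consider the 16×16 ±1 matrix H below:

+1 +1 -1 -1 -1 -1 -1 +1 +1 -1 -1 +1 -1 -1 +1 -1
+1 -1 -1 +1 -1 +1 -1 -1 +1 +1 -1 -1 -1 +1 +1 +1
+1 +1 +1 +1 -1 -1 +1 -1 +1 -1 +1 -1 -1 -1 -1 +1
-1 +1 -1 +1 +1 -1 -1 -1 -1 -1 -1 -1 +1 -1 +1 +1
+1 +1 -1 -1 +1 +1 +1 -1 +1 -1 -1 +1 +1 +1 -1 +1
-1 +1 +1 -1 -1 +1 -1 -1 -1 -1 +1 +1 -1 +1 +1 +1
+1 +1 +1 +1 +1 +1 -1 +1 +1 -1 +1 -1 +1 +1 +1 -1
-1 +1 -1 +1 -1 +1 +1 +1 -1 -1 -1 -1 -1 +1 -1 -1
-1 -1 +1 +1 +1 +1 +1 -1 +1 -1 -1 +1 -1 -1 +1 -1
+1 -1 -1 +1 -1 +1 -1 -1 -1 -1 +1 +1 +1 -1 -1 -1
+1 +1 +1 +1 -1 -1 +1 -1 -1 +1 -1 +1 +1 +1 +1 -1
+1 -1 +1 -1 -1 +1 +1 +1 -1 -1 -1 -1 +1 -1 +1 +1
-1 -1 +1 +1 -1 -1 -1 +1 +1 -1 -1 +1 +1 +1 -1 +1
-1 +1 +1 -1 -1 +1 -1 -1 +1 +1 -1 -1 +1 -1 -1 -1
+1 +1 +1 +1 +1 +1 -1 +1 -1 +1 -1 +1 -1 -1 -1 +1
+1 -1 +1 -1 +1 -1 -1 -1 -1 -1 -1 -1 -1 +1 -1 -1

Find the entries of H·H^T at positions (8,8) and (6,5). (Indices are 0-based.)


Row 5 of H: [-1, 1, 1, -1, -1, 1, -1, -1, -1, -1, 1, 1, -1, 1, 1, 1].
Row 6 of H: [1, 1, 1, 1, 1, 1, -1, 1, 1, -1, 1, -1, 1, 1, 1, -1].
Row 8 of H: [-1, -1, 1, 1, 1, 1, 1, -1, 1, -1, -1, 1, -1, -1, 1, -1].
(H·H^T)[8][8] = Σ_j H[8][j]·H[8][j] = (-1)² + (-1)² + (1)² + (1)² + (1)² + (1)² + (1)² + (-1)² + (1)² + (-1)² + (-1)² + (1)² + (-1)² + (-1)² + (1)² + (-1)² = 1 + 1 + 1 + 1 + 1 + 1 + 1 + 1 + 1 + 1 + 1 + 1 + 1 + 1 + 1 + 1 = 16.
(H·H^T)[6][5] = Σ_j H[6][j]·H[5][j] = (1)·(-1) + (1)·(1) + (1)·(1) + (1)·(-1) + (1)·(-1) + (1)·(1) + (-1)·(-1) + (1)·(-1) + (1)·(-1) + (-1)·(-1) + (1)·(1) + (-1)·(1) + (1)·(-1) + (1)·(1) + (1)·(1) + (-1)·(1) = -1 + 1 + 1 + -1 + -1 + 1 + 1 + -1 + -1 + 1 + 1 + -1 + -1 + 1 + 1 + -1 = 0.
So rows 6 and 5 are orthogonal; the diagonal entry equals n = 16.

(8,8) entry = 16; (6,5) entry = 0.


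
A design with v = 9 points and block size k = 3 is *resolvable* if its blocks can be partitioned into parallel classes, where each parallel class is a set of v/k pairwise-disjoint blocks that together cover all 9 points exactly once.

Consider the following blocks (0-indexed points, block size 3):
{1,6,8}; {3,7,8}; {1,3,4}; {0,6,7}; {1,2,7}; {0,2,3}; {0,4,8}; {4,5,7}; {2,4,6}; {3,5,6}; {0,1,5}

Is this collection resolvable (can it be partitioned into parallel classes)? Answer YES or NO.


v = 9, block size k = 3, number of blocks = 11.
For resolvability, blocks must partition into parallel classes of size v/k = 3.
Total blocks must therefore be a multiple of 3: 11 = 3·3 + 2 ⇒ not divisible ✗.
Resolvable? NO.

NO


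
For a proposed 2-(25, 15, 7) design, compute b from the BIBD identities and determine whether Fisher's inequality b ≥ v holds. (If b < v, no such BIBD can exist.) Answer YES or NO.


r = λ(v − 1)/(k − 1) = 7·24/14 = 12.
b = vr/k = 25·12/15 = 20.
Fisher's inequality: b ≥ v ⇔ 20 ≥ 25? NO.

NO


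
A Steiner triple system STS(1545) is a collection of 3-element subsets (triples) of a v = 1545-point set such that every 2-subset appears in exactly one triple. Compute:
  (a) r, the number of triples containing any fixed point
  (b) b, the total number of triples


An STS(v) is a 2-(v, 3, 1) BIBD: block size k = 3, λ = 1.
Replication: r(k − 1) = λ(v − 1) ⇒ r·2 = 1545 − 1 = 1544 ⇒ r = 772.
Block count: bk = vr ⇒ b·3 = 1545·772 = 1192740 ⇒ b = 397580.

r = 772, b = 397580.


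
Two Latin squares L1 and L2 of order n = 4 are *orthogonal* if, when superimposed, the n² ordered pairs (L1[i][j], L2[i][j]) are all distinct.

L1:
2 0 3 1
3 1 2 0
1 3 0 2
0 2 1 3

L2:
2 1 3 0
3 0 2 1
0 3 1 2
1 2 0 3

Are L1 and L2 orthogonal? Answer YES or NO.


Form the n² = 16 superimposed pairs (L1[i][j], L2[i][j]), row by row (rows and columns indexed from 0):
row 0: (2,2) (0,1) (3,3) (1,0)
row 1: (3,3) (1,0) (2,2) (0,1)
row 2: (1,0) (3,3) (0,1) (2,2)
row 3: (0,1) (2,2) (1,0) (3,3)
Orthogonality requires all 16 pairs distinct.
But the pair (3,3) repeats: cell (0,2) has L1 = 3, L2 = 3, and cell (1,0) has L1 = 3, L2 = 3.
A repeated pair means some other pair never occurs (only 4 distinct pairs out of 16), so the squares are not orthogonal.
Conclusion: NO.

NO


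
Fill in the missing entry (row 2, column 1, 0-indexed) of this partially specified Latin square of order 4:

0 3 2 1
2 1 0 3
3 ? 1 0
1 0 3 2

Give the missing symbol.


Row 2 contains symbols [0, 1, 3] — missing [2].
Column 1 contains symbols [0, 1, 3] — missing [2].
The missing symbol must appear in both missing sets; intersection = [2].
Therefore the hidden value is 2.

Missing value = 2.


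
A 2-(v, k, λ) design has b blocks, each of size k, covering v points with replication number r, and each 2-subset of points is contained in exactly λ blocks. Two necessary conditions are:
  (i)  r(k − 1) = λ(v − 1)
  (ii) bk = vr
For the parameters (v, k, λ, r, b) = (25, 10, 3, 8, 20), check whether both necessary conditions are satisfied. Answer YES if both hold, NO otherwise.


Condition (i): r(k − 1) = 8·9 = 72; λ(v − 1) = 3·24 = 72. Match? YES.
Condition (ii): bk = 20·10 = 200; vr = 25·8 = 200. Match? YES.
Both conditions hold? YES.

YES


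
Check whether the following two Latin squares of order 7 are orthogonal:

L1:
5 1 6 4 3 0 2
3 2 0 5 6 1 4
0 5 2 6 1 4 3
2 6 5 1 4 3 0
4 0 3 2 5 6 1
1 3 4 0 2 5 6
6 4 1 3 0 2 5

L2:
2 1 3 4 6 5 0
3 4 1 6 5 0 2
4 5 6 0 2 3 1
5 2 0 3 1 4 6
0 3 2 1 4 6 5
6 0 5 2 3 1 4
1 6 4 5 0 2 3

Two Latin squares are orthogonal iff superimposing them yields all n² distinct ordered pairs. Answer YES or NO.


Form the n² = 49 superimposed pairs (L1[i][j], L2[i][j]), row by row (rows and columns indexed from 0):
row 0: (5,2) (1,1) (6,3) (4,4) (3,6) (0,5) (2,0)
row 1: (3,3) (2,4) (0,1) (5,6) (6,5) (1,0) (4,2)
row 2: (0,4) (5,5) (2,6) (6,0) (1,2) (4,3) (3,1)
row 3: (2,5) (6,2) (5,0) (1,3) (4,1) (3,4) (0,6)
row 4: (4,0) (0,3) (3,2) (2,1) (5,4) (6,6) (1,5)
row 5: (1,6) (3,0) (4,5) (0,2) (2,3) (5,1) (6,4)
row 6: (6,1) (4,6) (1,4) (3,5) (0,0) (2,2) (5,3)
Orthogonality requires all 49 pairs distinct.
Check by first coordinate: for each symbol s of L1, list the L2 entries in the n cells where L1 = s; they must all differ.
  L1 = 0: L2 entries (in reading order) 5, 1, 4, 6, 3, 2, 0 — all 7 distinct ✓
  L1 = 1: L2 entries (in reading order) 1, 0, 2, 3, 5, 6, 4 — all 7 distinct ✓
  L1 = 2: L2 entries (in reading order) 0, 4, 6, 5, 1, 3, 2 — all 7 distinct ✓
  L1 = 3: L2 entries (in reading order) 6, 3, 1, 4, 2, 0, 5 — all 7 distinct ✓
  L1 = 4: L2 entries (in reading order) 4, 2, 3, 1, 0, 5, 6 — all 7 distinct ✓
  L1 = 5: L2 entries (in reading order) 2, 6, 5, 0, 4, 1, 3 — all 7 distinct ✓
  L1 = 6: L2 entries (in reading order) 3, 5, 0, 2, 6, 4, 1 — all 7 distinct ✓
Every symbol of L1 meets every symbol of L2 exactly once, so all 49 pairs are distinct (49 of 49).
Conclusion: YES.

YES


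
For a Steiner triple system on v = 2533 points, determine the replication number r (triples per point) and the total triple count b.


An STS(v) is a 2-(v, 3, 1) BIBD: block size k = 3, λ = 1.
Replication: r(k − 1) = λ(v − 1) ⇒ r·2 = 2533 − 1 = 2532 ⇒ r = 1266.
Block count: b = v(v − 1)/6 = 2533·2532/6 = 6413556/6 = 1068926.

r = 1266, b = 1068926.


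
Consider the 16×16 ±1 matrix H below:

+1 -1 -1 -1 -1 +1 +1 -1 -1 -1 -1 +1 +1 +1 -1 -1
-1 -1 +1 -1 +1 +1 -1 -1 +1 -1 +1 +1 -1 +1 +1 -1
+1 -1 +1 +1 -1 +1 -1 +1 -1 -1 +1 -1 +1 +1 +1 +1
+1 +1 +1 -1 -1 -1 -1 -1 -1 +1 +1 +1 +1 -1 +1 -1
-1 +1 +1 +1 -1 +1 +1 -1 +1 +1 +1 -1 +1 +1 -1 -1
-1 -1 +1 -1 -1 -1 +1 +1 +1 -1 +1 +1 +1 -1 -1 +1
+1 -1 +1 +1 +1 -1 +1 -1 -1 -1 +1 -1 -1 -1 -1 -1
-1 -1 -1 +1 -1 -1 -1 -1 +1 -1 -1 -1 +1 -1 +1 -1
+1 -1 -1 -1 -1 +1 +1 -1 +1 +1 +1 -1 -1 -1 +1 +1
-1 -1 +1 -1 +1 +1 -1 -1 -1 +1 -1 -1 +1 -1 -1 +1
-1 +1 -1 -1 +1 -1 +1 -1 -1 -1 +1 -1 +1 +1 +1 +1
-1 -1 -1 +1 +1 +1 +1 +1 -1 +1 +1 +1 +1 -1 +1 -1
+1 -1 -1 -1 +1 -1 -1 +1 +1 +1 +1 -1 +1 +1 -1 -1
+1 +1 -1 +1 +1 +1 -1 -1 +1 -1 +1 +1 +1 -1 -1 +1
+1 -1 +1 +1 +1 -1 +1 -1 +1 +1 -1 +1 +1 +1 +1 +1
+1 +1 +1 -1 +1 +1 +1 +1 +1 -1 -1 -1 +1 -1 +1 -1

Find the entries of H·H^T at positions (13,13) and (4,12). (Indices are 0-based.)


Row 4 of H: [-1, 1, 1, 1, -1, 1, 1, -1, 1, 1, 1, -1, 1, 1, -1, -1].
Row 12 of H: [1, -1, -1, -1, 1, -1, -1, 1, 1, 1, 1, -1, 1, 1, -1, -1].
Row 13 of H: [1, 1, -1, 1, 1, 1, -1, -1, 1, -1, 1, 1, 1, -1, -1, 1].
(H·H^T)[13][13] = Σ_j H[13][j]·H[13][j] = (1)² + (1)² + (-1)² + (1)² + (1)² + (1)² + (-1)² + (-1)² + (1)² + (-1)² + (1)² + (1)² + (1)² + (-1)² + (-1)² + (1)² = 1 + 1 + 1 + 1 + 1 + 1 + 1 + 1 + 1 + 1 + 1 + 1 + 1 + 1 + 1 + 1 = 16.
(H·H^T)[4][12] = Σ_j H[4][j]·H[12][j] = (-1)·(1) + (1)·(-1) + (1)·(-1) + (1)·(-1) + (-1)·(1) + (1)·(-1) + (1)·(-1) + (-1)·(1) + (1)·(1) + (1)·(1) + (1)·(1) + (-1)·(-1) + (1)·(1) + (1)·(1) + (-1)·(-1) + (-1)·(-1) = -1 + -1 + -1 + -1 + -1 + -1 + -1 + -1 + 1 + 1 + 1 + 1 + 1 + 1 + 1 + 1 = 0.
So rows 4 and 12 are orthogonal; the diagonal entry equals n = 16.

(13,13) entry = 16; (4,12) entry = 0.


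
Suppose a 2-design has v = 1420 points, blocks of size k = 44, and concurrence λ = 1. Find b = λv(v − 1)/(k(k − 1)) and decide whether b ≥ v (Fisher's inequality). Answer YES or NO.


r = λ(v − 1)/(k − 1) = 1·1419/43 = 33.
b = vr/k = 1420·33/44 = 1065.
Fisher's inequality: b ≥ v ⇔ 1065 ≥ 1420? NO.

NO


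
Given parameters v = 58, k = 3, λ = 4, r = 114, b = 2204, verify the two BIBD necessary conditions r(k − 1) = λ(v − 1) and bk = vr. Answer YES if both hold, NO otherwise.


Condition (i): r(k − 1) = 114·2 = 228; λ(v − 1) = 4·57 = 228. Match? YES.
Condition (ii): bk = 2204·3 = 6612; vr = 58·114 = 6612. Match? YES.
Both conditions hold? YES.

YES


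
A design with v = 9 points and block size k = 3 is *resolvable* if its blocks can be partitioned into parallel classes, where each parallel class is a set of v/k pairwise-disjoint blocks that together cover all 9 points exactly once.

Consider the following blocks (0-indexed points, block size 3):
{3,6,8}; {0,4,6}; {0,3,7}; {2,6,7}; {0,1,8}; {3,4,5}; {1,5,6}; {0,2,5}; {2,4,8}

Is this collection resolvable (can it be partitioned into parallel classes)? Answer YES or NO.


v = 9, block size k = 3, number of blocks = 9.
For resolvability, blocks must partition into parallel classes of size v/k = 3.
Total blocks must therefore be a multiple of 3: 9 = 3·3 + 0 ⇒ divisible ✓.
Consider block {3,6,8}. The only other block(s) in the collection disjoint from it are {0,2,5} — just 1 block(s). Any parallel class containing {3,6,8} would need 2 other blocks each disjoint from it, so no parallel class of size 3 can contain {3,6,8}.
Since every block must belong to some parallel class in a resolution, the collection cannot be partitioned into parallel classes.
Resolvable? NO.

NO


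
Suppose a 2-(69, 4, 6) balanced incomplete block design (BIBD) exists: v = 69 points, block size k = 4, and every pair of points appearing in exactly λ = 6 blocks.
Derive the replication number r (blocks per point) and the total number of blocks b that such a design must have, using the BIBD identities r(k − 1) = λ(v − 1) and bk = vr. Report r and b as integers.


Any 2-(v, k, λ) BIBD satisfies two necessary conditions:
  (i)  Each point sits in r blocks, and counting incidences through any fixed point gives r(k − 1) = λ(v − 1), so r = λ(v − 1)/(k − 1).
  (ii) Total incidences bk = vr, so b = vr/k.
Step 1: r = λ(v − 1)/(k − 1) = 6·(69 − 1)/(4 − 1) = 6·68/3 = 408/3 = 136.
Step 2: b = vr/k = 69·136/4 = 9384/4 = 2346.
Check integrality: r = 136 ∈ Z ✓, b = 2346 ∈ Z ✓.
(These identities are necessary conditions: they determine r and b for any design with these parameters, but do not by themselves prove that one exists.)

r = 136, b = 2346.


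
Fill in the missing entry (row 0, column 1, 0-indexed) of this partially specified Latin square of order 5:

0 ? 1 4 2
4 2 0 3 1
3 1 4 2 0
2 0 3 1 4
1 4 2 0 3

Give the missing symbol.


Row 0 contains symbols [0, 1, 2, 4] — missing [3].
Column 1 contains symbols [0, 1, 2, 4] — missing [3].
The missing symbol must appear in both missing sets; intersection = [3].
Therefore the hidden value is 3.

Missing value = 3.


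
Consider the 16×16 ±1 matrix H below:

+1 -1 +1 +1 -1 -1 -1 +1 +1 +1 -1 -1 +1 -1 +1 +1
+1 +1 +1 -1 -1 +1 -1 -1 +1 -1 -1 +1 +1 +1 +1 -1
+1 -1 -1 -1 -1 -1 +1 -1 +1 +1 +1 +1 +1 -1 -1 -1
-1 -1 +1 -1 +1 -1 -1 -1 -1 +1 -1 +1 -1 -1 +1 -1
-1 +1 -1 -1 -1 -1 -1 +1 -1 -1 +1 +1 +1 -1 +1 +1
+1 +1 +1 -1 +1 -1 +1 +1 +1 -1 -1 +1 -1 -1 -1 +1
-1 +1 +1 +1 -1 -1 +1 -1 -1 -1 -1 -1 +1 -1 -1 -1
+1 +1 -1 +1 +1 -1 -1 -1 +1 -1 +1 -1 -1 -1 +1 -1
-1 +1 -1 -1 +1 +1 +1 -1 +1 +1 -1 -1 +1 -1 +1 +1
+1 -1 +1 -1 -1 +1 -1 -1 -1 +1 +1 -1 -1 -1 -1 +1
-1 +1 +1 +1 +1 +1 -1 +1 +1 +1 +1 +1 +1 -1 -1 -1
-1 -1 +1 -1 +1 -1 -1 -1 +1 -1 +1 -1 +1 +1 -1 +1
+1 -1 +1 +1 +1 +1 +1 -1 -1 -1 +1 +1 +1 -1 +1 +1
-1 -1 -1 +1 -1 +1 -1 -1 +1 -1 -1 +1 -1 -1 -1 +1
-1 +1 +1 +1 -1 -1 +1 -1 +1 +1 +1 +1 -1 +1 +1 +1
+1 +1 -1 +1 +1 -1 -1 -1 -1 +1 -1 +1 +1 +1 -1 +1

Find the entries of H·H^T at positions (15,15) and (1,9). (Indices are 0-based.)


Row 1 of H: [1, 1, 1, -1, -1, 1, -1, -1, 1, -1, -1, 1, 1, 1, 1, -1].
Row 9 of H: [1, -1, 1, -1, -1, 1, -1, -1, -1, 1, 1, -1, -1, -1, -1, 1].
Row 15 of H: [1, 1, -1, 1, 1, -1, -1, -1, -1, 1, -1, 1, 1, 1, -1, 1].
(H·H^T)[15][15] = Σ_j H[15][j]·H[15][j] = (1)² + (1)² + (-1)² + (1)² + (1)² + (-1)² + (-1)² + (-1)² + (-1)² + (1)² + (-1)² + (1)² + (1)² + (1)² + (-1)² + (1)² = 1 + 1 + 1 + 1 + 1 + 1 + 1 + 1 + 1 + 1 + 1 + 1 + 1 + 1 + 1 + 1 = 16.
(H·H^T)[1][9] = Σ_j H[1][j]·H[9][j] = (1)·(1) + (1)·(-1) + (1)·(1) + (-1)·(-1) + (-1)·(-1) + (1)·(1) + (-1)·(-1) + (-1)·(-1) + (1)·(-1) + (-1)·(1) + (-1)·(1) + (1)·(-1) + (1)·(-1) + (1)·(-1) + (1)·(-1) + (-1)·(1) = 1 + -1 + 1 + 1 + 1 + 1 + 1 + 1 + -1 + -1 + -1 + -1 + -1 + -1 + -1 + -1 = -2.
Rows 1 and 9 are not orthogonal (dot product = -2 ≠ 0), so H is not a Hadamard matrix.

(15,15) entry = 16; (1,9) entry = -2.


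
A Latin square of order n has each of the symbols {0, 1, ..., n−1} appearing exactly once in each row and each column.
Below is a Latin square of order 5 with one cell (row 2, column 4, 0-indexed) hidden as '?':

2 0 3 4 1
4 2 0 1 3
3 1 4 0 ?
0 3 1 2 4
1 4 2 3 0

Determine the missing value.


Row 2 contains symbols [0, 1, 3, 4] — missing [2].
Column 4 contains symbols [0, 1, 3, 4] — missing [2].
The missing symbol must appear in both missing sets; intersection = [2].
Therefore the hidden value is 2.

Missing value = 2.


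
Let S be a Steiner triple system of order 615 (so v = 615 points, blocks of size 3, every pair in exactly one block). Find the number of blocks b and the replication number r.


An STS(v) is a 2-(v, 3, 1) BIBD: block size k = 3, λ = 1.
Replication: r(k − 1) = λ(v − 1) ⇒ r·2 = 615 − 1 = 614 ⇒ r = 307.
Block count: b = v(v − 1)/6 = 615·614/6 = 377610/6 = 62935.
(Check via bk = vr: 62935·3 = 188805 = 615·307 = 188805 ✓.)

r = 307, b = 62935.


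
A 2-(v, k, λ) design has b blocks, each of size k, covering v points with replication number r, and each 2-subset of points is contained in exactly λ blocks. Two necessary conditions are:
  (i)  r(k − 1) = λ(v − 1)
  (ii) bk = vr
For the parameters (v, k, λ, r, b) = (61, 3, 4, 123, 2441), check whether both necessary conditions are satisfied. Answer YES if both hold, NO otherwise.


Condition (i): r(k − 1) = 123·2 = 246; λ(v − 1) = 4·60 = 240. Match? NO.
Condition (ii): bk = 2441·3 = 7323; vr = 61·123 = 7503. Match? NO.
Both conditions hold? NO.

NO


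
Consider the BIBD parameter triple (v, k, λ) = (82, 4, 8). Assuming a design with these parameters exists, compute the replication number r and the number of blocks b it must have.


Any 2-(v, k, λ) BIBD satisfies two necessary conditions:
  (i)  Each point sits in r blocks, and counting incidences through any fixed point gives r(k − 1) = λ(v − 1), so r = λ(v − 1)/(k − 1).
  (ii) Total incidences bk = vr, so b = vr/k.
Step 1: r = λ(v − 1)/(k − 1) = 8·(82 − 1)/(4 − 1) = 8·81/3 = 648/3 = 216.
Step 2: b = vr/k = 82·216/4 = 17712/4 = 4428.
Check integrality: r = 216 ∈ Z ✓, b = 4428 ∈ Z ✓.
(These identities are necessary conditions: they determine r and b for any design with these parameters, but do not by themselves prove that one exists.)

r = 216, b = 4428.
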